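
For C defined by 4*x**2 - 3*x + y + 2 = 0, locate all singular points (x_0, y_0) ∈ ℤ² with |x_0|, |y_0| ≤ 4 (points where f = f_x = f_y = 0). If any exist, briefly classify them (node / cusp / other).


No singular points in the scanned grid; C is smooth there.

Compute partial derivatives:
  f_x = 8*x - 3.
  f_y = 1.
f_y = 1 is a nonzero constant, so f_y never vanishes: no point (x, y) can satisfy f = f_x = f_y = 0. In particular no (x, y) ∈ {−4, ..., 4}² is singular; the curve is smooth.


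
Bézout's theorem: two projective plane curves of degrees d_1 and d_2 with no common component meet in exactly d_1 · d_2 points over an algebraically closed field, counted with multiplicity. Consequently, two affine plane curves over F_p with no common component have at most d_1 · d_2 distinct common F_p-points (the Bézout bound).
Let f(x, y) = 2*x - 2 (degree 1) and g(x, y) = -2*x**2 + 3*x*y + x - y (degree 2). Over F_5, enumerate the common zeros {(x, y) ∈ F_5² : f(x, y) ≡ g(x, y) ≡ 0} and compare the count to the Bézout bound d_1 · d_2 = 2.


Common zeros: {(1, 3)}; count = 1; Bézout bound = 2.

deg(f) = 1, deg(g) = 2, so Bézout bound = 2.
Scan x ∈ F_5. For each x, list the y ∈ F_5 with f(x, y) ≡ 0 and those with g(x, y) ≡ 0 (mod 5); the common zeros in that column are the intersection.
  x = 0: f ≡ 0 at y ∈ ∅; g ≡ 0 at y ∈ {0}; common: ∅.
  x = 1: f ≡ 0 at y ∈ {0, 1, 2, 3, 4}; g ≡ 0 at y ∈ {3}; common: {3}.
  x = 2: f ≡ 0 at y ∈ ∅; g ≡ 0 at y ∈ ∅; common: ∅.
  x = 3: f ≡ 0 at y ∈ ∅; g ≡ 0 at y ∈ {0}; common: ∅.
  x = 4: f ≡ 0 at y ∈ ∅; g ≡ 0 at y ∈ {3}; common: ∅.
Collecting: common zeros = {(1, 3)}, so the count is 1.
Comparison with the Bézout bound: 1 ≤ 2 = deg(f)·deg(g), as expected for curves with no common component (the affine F_5-count falls short of the bound because intersections may lie at infinity, over extension fields, or carry multiplicity).


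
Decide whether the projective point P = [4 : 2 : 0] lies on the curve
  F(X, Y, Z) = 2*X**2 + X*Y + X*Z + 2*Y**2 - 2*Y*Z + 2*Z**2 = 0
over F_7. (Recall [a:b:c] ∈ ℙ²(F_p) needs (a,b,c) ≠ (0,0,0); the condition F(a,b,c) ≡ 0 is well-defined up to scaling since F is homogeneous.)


F(4,2,0) ≡ 6 (mod 7); P is NOT on the curve.

Evaluate F(4, 2, 0) term-by-term (mod 7).
  2*X**2 ↦ 2·16·1·1 = 32
  X*Y ↦ 1·4·2·1 = 8
  X*Z ↦ 1·4·1·0 = 0
  2*Y**2 ↦ 2·1·4·1 = 8
  -2*Y*Z ↦ -2·1·2·0 = 0
  2*Z**2 ↦ 2·1·1·0 = 0
Sum: F(4, 2, 0) = (32) + (8) + (0) + (8) + (0) + (0) = 48.
Reducing mod 7: 48 ≡ 6 (mod 7).
Since F(a, b, c) ≡ 6 ≠ 0 (mod 7), P does NOT lie on the curve.


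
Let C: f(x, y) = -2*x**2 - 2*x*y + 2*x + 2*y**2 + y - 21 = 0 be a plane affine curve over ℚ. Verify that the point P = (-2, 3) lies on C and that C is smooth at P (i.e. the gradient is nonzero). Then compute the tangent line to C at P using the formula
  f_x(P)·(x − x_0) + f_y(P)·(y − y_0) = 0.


Tangent line at P: 4*x + 17*y - 43 = 0.

Step 1: f(-2, 3) = 0, so P lies on C.
Step 2: partial derivatives
  f_x(x, y) = -4*x - 2*y + 2, f_y(x, y) = -2*x + 4*y + 1.
  f_x(P) = 4, f_y(P) = 17 (gradient nonzero, so P is smooth).
Step 3: tangent line at P: 4·(x − -2) + 17·(y − 3) = 0.
Expanding: 4*x + 17*y - 43 = 0.


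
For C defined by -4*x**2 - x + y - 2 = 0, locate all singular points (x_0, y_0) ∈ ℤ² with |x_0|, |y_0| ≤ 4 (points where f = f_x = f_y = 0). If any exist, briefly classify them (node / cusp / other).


No singular points in the scanned grid; C is smooth there.

Compute partial derivatives:
  f_x = -8*x - 1.
  f_y = 1.
f_y = 1 is a nonzero constant, so f_y never vanishes: no point (x, y) can satisfy f = f_x = f_y = 0. In particular no (x, y) ∈ {−4, ..., 4}² is singular; the curve is smooth.


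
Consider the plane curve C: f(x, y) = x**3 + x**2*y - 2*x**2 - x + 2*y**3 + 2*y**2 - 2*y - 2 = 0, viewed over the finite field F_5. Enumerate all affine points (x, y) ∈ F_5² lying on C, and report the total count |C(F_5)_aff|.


Affine F_5-points: {(0, 1), (0, 4), (1, 3), (3, 1), (4, 3)}; count = 5.

For each of the 25 pairs (x, y) ∈ F_5², evaluate f(x, y) mod 5. Record the zeros.
  x = 0: [0↦3, 1↦0, 2↦3, 3↦4, 4↦0]  zeros at y ∈ {1, 4}
  x = 1: [0↦1, 1↦4, 2↦3, 3↦0, 4↦2]  zeros at y ∈ {3}
  x = 2: [0↦1, 1↦2, 2↦4, 3↦4, 4↦4]  zeros at y ∈ ∅
  x = 3: [0↦4, 1↦0, 2↦2, 3↦2, 4↦2]  zeros at y ∈ {1}
  x = 4: [0↦1, 1↦4, 2↦3, 3↦0, 4↦2]  zeros at y ∈ {3}
Collecting zeros: affine points = {(0, 1), (0, 4), (1, 3), (3, 1), (4, 3)}.
Total count |C(F_5)_aff| = 5.


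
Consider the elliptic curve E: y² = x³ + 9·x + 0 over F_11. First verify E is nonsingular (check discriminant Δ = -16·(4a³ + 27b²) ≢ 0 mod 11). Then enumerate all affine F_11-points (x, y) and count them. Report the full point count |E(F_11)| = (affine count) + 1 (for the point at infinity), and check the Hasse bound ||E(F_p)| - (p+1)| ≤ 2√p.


Affine points = {(0, 0), (2, 2), (2, 9), (4, 1), (4, 10), (5, 4), (5, 7), (8, 1), (8, 10), (10, 1), (10, 10)}; affine count = 11; |E(F_11)| = 12.

Discriminant check: Δ ∝ 4a³ + 27b² = 4·9³ + 27·0² = 4·729 + 27·0 ≡ 1 (mod 11). Nonzero ⇒ E is nonsingular.
For each x ∈ F_11, compute rhs = x³ + 9·x + 0 mod 11, then count y ∈ F_11 with y² ≡ rhs.
  x = 0: rhs = 0, matching y values: 0 (1 points).
  x = 1: rhs = 10, matching y values: none (0 points).
  x = 2: rhs = 4, matching y values: 2, 9 (2 points).
  x = 3: rhs = 10, matching y values: none (0 points).
  x = 4: rhs = 1, matching y values: 1, 10 (2 points).
  x = 5: rhs = 5, matching y values: 4, 7 (2 points).
  x = 6: rhs = 6, matching y values: none (0 points).
  x = 7: rhs = 10, matching y values: none (0 points).
  x = 8: rhs = 1, matching y values: 1, 10 (2 points).
  x = 9: rhs = 7, matching y values: none (0 points).
  x = 10: rhs = 1, matching y values: 1, 10 (2 points).
Total affine count: 11.
Full point count |E(F_11)| = 11 + 1 = 12.
Hasse bound: |12 − (11+1)| = |0| = 0 ≤ 2√11 ≈ 6.6332 ✓.


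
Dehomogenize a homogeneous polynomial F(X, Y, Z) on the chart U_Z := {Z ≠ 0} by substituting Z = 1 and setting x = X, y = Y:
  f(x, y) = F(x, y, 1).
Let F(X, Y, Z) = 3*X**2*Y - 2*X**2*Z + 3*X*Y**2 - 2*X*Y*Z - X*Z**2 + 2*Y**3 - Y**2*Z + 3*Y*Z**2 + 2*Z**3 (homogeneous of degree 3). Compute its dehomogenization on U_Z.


f(x, y) = 3*x**2*y - 2*x**2 + 3*x*y**2 - 2*x*y - x + 2*y**3 - y**2 + 3*y + 2

On U_Z we set Z = 1. Each monomial c·X^i·Y^j·Z^k in F becomes c·x^i·y^j·1^k = c·x^i·y^j.
Substituting Z = 1: F(X, Y, 1) = 3*x**2*y - 2*x**2 + 3*x*y**2 - 2*x*y - x + 2*y**3 - y**2 + 3*y + 2.
Note: deg(f) ≤ deg(F) = 3; strict inequality happens when F is divisible by Z (lost terms).


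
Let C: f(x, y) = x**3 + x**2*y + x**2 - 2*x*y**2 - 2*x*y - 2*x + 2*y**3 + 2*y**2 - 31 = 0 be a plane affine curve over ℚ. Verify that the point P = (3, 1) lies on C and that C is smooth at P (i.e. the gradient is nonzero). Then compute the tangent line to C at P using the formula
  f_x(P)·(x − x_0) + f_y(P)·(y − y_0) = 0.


Tangent line at P: 33*x + y - 100 = 0.

Step 1: f(3, 1) = 0, so P lies on C.
Step 2: partial derivatives
  f_x(x, y) = 3*x**2 + 2*x*y + 2*x - 2*y**2 - 2*y - 2, f_y(x, y) = x**2 - 4*x*y - 2*x + 6*y**2 + 4*y.
  f_x(P) = 33, f_y(P) = 1 (gradient nonzero, so P is smooth).
Step 3: tangent line at P: 33·(x − 3) + 1·(y − 1) = 0.
Expanding: 33*x + y - 100 = 0.


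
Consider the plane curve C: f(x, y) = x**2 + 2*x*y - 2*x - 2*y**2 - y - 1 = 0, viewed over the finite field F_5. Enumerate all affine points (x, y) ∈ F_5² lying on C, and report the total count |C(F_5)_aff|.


Affine F_5-points: {(1, 4), (2, 1), (2, 3), (3, 1), (3, 4), (4, 3)}; count = 6.

For each of the 25 pairs (x, y) ∈ F_5², evaluate f(x, y) mod 5. Record the zeros.
  x = 0: [0↦4, 1↦1, 2↦4, 3↦3, 4↦3]  zeros at y ∈ ∅
  x = 1: [0↦3, 1↦2, 2↦2, 3↦3, 4↦0]  zeros at y ∈ {4}
  x = 2: [0↦4, 1↦0, 2↦2, 3↦0, 4↦4]  zeros at y ∈ {1, 3}
  x = 3: [0↦2, 1↦0, 2↦4, 3↦4, 4↦0]  zeros at y ∈ {1, 4}
  x = 4: [0↦2, 1↦2, 2↦3, 3↦0, 4↦3]  zeros at y ∈ {3}
Collecting zeros: affine points = {(1, 4), (2, 1), (2, 3), (3, 1), (3, 4), (4, 3)}.
Total count |C(F_5)_aff| = 6.


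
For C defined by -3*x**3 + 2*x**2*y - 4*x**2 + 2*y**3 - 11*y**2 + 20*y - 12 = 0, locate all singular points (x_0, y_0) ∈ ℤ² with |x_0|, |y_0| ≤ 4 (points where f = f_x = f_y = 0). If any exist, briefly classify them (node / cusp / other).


Singular points: {(0, 2)}; classification: cusp.

Compute partial derivatives:
  f_x = -9*x**2 + 4*x*y - 8*x.
  f_y = 2*x**2 + 6*y**2 - 22*y + 20.
Scan x_0 ∈ {−4, ..., 4}. For each x_0, f_y(x_0, y) is a polynomial in y; find its integer roots y ∈ {−4, ..., 4}, then test f_x and f at those candidates.
  x = -4: f_y(-4, y) = 6*y**2 - 22*y + 52; no integer root y with |y| ≤ 4.
  x = -3: f_y(-3, y) = 6*y**2 - 22*y + 38; no integer root y with |y| ≤ 4.
  x = -2: f_y(-2, y) = 6*y**2 - 22*y + 28; no integer root y with |y| ≤ 4.
  x = -1: f_y(-1, y) = 6*y**2 - 22*y + 22; no integer root y with |y| ≤ 4.
  x = 0: f_y(0, y) = 6*y**2 - 22*y + 20; vanishes at y ∈ {2}. (0, 2): f_x = 0, f = 0 — SINGULAR.
  x = 1: f_y(1, y) = 6*y**2 - 22*y + 22; no integer root y with |y| ≤ 4.
  x = 2: f_y(2, y) = 6*y**2 - 22*y + 28; no integer root y with |y| ≤ 4.
  x = 3: f_y(3, y) = 6*y**2 - 22*y + 38; no integer root y with |y| ≤ 4.
  x = 4: f_y(4, y) = 6*y**2 - 22*y + 52; no integer root y with |y| ≤ 4.
Only singular point on the grid: (0, 2).
Classify: substitute x = 0 + u, y = 2 + v and expand: f = -3*u**3 + 2*u**2*v + 2*v**3 + v**2.
No constant or linear terms (consistent with a singular point). Quadratic part: v**2. Cubic part: -3*u**3 + 2*u**2*v + 2*v**3.
The quadratic part v**2 is a perfect square, so there is a single (double) tangent line v = 0, i.e. y = 2. Restricting the cubic part to that line (v = 0) leaves -3*u**3 ≠ 0, so f is not divisible by v and the branch is v² ≈ 3*u**3 to lowest order — this is a cusp.
Classification: cusp.


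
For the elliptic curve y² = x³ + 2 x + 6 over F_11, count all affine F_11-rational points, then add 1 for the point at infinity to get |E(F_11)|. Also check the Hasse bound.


Affine points = {(1, 3), (1, 8), (4, 1), (4, 10), (5, 3), (5, 8), (6, 5), (6, 6), (7, 0), (9, 4), (9, 7), (10, 5), (10, 6)}; affine count = 13; |E(F_11)| = 14.

Discriminant check: Δ ∝ 4a³ + 27b² = 4·2³ + 27·6² = 4·8 + 27·36 ≡ 3 (mod 11). Nonzero ⇒ E is nonsingular.
For each x ∈ F_11, compute rhs = x³ + 2·x + 6 mod 11, then count y ∈ F_11 with y² ≡ rhs.
  x = 0: rhs = 6, matching y values: none (0 points).
  x = 1: rhs = 9, matching y values: 3, 8 (2 points).
  x = 2: rhs = 7, matching y values: none (0 points).
  x = 3: rhs = 6, matching y values: none (0 points).
  x = 4: rhs = 1, matching y values: 1, 10 (2 points).
  x = 5: rhs = 9, matching y values: 3, 8 (2 points).
  x = 6: rhs = 3, matching y values: 5, 6 (2 points).
  x = 7: rhs = 0, matching y values: 0 (1 points).
  x = 8: rhs = 6, matching y values: none (0 points).
  x = 9: rhs = 5, matching y values: 4, 7 (2 points).
  x = 10: rhs = 3, matching y values: 5, 6 (2 points).
Total affine count: 13.
Full point count |E(F_11)| = 13 + 1 = 14.
Hasse bound: |14 − (11+1)| = |2| = 2 ≤ 2√11 ≈ 6.6332 ✓.


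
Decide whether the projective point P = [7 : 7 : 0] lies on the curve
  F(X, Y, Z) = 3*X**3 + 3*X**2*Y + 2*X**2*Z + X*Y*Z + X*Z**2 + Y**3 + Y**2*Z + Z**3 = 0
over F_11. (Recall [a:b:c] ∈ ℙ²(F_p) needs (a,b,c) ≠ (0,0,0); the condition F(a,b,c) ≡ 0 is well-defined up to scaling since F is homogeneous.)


F(7,7,0) ≡ 3 (mod 11); P is NOT on the curve.

Evaluate F(7, 7, 0) term-by-term (mod 11).
  3*X**3 ↦ 3·343·1·1 = 1029
  3*X**2*Y ↦ 3·49·7·1 = 1029
  2*X**2*Z ↦ 2·49·1·0 = 0
  X*Y*Z ↦ 1·7·7·0 = 0
  X*Z**2 ↦ 1·7·1·0 = 0
  Y**3 ↦ 1·1·343·1 = 343
  Y**2*Z ↦ 1·1·49·0 = 0
  Z**3 ↦ 1·1·1·0 = 0
Sum: F(7, 7, 0) = (1029) + (1029) + (0) + (0) + (0) + (343) + (0) + (0) = 2401.
Reducing mod 11: 2401 ≡ 3 (mod 11).
Since F(a, b, c) ≡ 3 ≠ 0 (mod 11), P does NOT lie on the curve.


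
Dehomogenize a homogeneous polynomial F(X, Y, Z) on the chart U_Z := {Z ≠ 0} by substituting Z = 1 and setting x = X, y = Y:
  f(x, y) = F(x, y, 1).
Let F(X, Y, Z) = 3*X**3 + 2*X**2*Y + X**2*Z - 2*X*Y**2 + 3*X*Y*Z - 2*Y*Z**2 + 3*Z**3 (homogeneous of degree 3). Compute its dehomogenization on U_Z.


f(x, y) = 3*x**3 + 2*x**2*y + x**2 - 2*x*y**2 + 3*x*y - 2*y + 3

On U_Z we set Z = 1. Each monomial c·X^i·Y^j·Z^k in F becomes c·x^i·y^j·1^k = c·x^i·y^j.
Substituting Z = 1: F(X, Y, 1) = 3*x**3 + 2*x**2*y + x**2 - 2*x*y**2 + 3*x*y - 2*y + 3.
Note: deg(f) ≤ deg(F) = 3; strict inequality happens when F is divisible by Z (lost terms).


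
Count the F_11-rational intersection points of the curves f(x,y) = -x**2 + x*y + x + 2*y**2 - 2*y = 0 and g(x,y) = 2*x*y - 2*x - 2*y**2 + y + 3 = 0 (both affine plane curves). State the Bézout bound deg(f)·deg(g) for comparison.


Common zeros: ∅; count = 0; Bézout bound = 4.

deg(f) = 2, deg(g) = 2, so Bézout bound = 4.
Scan x ∈ F_11. For each x, list the y ∈ F_11 with f(x, y) ≡ 0 and those with g(x, y) ≡ 0 (mod 11); the common zeros in that column are the intersection.
  x = 0: f ≡ 0 at y ∈ {0, 1}; g ≡ 0 at y ∈ {7, 10}; common: ∅.
  x = 1: f ≡ 0 at y ∈ {0, 6}; g ≡ 0 at y ∈ ∅; common: ∅.
  x = 2: f ≡ 0 at y ∈ {1, 10}; g ≡ 0 at y ∈ ∅; common: ∅.
  x = 3: f ≡ 0 at y ∈ {7, 9}; g ≡ 0 at y ∈ {3, 6}; common: ∅.
  x = 4: f ≡ 0 at y ∈ {2, 8}; g ≡ 0 at y ∈ ∅; common: ∅.
  x = 5: f ≡ 0 at y ∈ {7, 8}; g ≡ 0 at y ∈ ∅; common: ∅.
  x = 6: f ≡ 0 at y ∈ {3, 6}; g ≡ 0 at y ∈ {4, 8}; common: ∅.
  x = 7: f ≡ 0 at y ∈ {5, 9}; g ≡ 0 at y ∈ {0, 2}; common: ∅.
  x = 8: f ≡ 0 at y ∈ {4}; g ≡ 0 at y ∈ {5, 9}; common: ∅.
  x = 9: f ≡ 0 at y ∈ {3, 10}; g ≡ 0 at y ∈ ∅; common: ∅.
  x = 10: f ≡ 0 at y ∈ {2, 5}; g ≡ 0 at y ∈ ∅; common: ∅.
Collecting: common zeros = ∅, so the count is 0.
Comparison with the Bézout bound: 0 ≤ 4 = deg(f)·deg(g), as expected for curves with no common component (the affine F_11-count falls short of the bound because intersections may lie at infinity, over extension fields, or carry multiplicity).


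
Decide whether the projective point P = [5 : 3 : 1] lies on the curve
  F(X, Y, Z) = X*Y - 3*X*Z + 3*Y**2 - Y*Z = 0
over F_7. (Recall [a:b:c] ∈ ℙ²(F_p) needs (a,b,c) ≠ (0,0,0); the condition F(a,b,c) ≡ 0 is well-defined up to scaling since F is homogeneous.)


F(5,3,1) ≡ 3 (mod 7); P is NOT on the curve.

Evaluate F(5, 3, 1) term-by-term (mod 7).
  X*Y ↦ 1·5·3·1 = 15
  -3*X*Z ↦ -3·5·1·1 = -15
  3*Y**2 ↦ 3·1·9·1 = 27
  -Y*Z ↦ -1·1·3·1 = -3
Sum: F(5, 3, 1) = (15) + (-15) + (27) + (-3) = 24.
Reducing mod 7: 24 ≡ 3 (mod 7).
Since F(a, b, c) ≡ 3 ≠ 0 (mod 7), P does NOT lie on the curve.


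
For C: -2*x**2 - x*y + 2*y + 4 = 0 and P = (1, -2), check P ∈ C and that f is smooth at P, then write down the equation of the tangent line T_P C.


Tangent line at P: -2*x + y + 4 = 0.

Step 1: f(1, -2) = 0, so P lies on C.
Step 2: partial derivatives
  f_x(x, y) = -4*x - y, f_y(x, y) = 2 - x.
  f_x(P) = -2, f_y(P) = 1 (gradient nonzero, so P is smooth).
Step 3: tangent line at P: -2·(x − 1) + 1·(y − -2) = 0.
Expanding: -2*x + y + 4 = 0.


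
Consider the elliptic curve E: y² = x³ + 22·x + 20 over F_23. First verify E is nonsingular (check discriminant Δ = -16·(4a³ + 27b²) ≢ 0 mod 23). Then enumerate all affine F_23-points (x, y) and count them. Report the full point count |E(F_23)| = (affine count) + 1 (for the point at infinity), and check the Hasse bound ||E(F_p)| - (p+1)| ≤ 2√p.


Affine points = {(2, 7), (2, 16), (5, 5), (5, 18), (6, 0), (8, 8), (8, 15), (9, 2), (9, 21), (11, 11), (11, 12), (14, 6), (14, 17), (16, 11), (16, 12), (19, 11), (19, 12)}; affine count = 17; |E(F_23)| = 18.

Discriminant check: Δ ∝ 4a³ + 27b² = 4·22³ + 27·20² = 4·10648 + 27·400 ≡ 9 (mod 23). Nonzero ⇒ E is nonsingular.
For each x ∈ F_23, compute rhs = x³ + 22·x + 20 mod 23, then count y ∈ F_23 with y² ≡ rhs.
  x = 0: rhs = 20, matching y values: none (0 points).
  x = 1: rhs = 20, matching y values: none (0 points).
  x = 2: rhs = 3, matching y values: 7, 16 (2 points).
  x = 3: rhs = 21, matching y values: none (0 points).
  x = 4: rhs = 11, matching y values: none (0 points).
  x = 5: rhs = 2, matching y values: 5, 18 (2 points).
  x = 6: rhs = 0, matching y values: 0 (1 points).
  x = 7: rhs = 11, matching y values: none (0 points).
  x = 8: rhs = 18, matching y values: 8, 15 (2 points).
  x = 9: rhs = 4, matching y values: 2, 21 (2 points).
  x = 10: rhs = 21, matching y values: none (0 points).
  x = 11: rhs = 6, matching y values: 11, 12 (2 points).
  x = 12: rhs = 11, matching y values: none (0 points).
  x = 13: rhs = 19, matching y values: none (0 points).
  x = 14: rhs = 13, matching y values: 6, 17 (2 points).
  x = 15: rhs = 22, matching y values: none (0 points).
  x = 16: rhs = 6, matching y values: 11, 12 (2 points).
  x = 17: rhs = 17, matching y values: none (0 points).
  x = 18: rhs = 15, matching y values: none (0 points).
  x = 19: rhs = 6, matching y values: 11, 12 (2 points).
  x = 20: rhs = 19, matching y values: none (0 points).
  x = 21: rhs = 14, matching y values: none (0 points).
  x = 22: rhs = 20, matching y values: none (0 points).
Total affine count: 17.
Full point count |E(F_23)| = 17 + 1 = 18.
Hasse bound: |18 − (23+1)| = |-6| = 6 ≤ 2√23 ≈ 9.5917 ✓.


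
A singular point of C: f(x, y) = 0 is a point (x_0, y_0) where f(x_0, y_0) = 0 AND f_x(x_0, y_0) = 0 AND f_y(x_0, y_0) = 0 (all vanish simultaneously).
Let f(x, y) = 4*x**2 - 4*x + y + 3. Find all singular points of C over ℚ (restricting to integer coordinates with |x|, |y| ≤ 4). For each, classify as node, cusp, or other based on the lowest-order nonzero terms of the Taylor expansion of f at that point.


No singular points in the scanned grid; C is smooth there.

Compute partial derivatives:
  f_x = 8*x - 4.
  f_y = 1.
f_y = 1 is a nonzero constant, so f_y never vanishes: no point (x, y) can satisfy f = f_x = f_y = 0. In particular no (x, y) ∈ {−4, ..., 4}² is singular; the curve is smooth.


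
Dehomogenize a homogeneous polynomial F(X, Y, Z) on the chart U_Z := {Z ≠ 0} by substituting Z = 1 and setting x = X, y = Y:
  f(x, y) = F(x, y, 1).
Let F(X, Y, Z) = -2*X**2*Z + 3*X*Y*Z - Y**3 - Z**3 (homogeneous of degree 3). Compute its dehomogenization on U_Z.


f(x, y) = -2*x**2 + 3*x*y - y**3 - 1

On U_Z we set Z = 1. Each monomial c·X^i·Y^j·Z^k in F becomes c·x^i·y^j·1^k = c·x^i·y^j.
Substituting Z = 1: F(X, Y, 1) = -2*x**2 + 3*x*y - y**3 - 1.
Note: deg(f) ≤ deg(F) = 3; strict inequality happens when F is divisible by Z (lost terms).


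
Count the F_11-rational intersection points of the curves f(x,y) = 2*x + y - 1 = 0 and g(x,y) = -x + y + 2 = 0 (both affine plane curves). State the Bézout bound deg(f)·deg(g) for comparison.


Common zeros: {(1, 10)}; count = 1; Bézout bound = 1.

deg(f) = 1, deg(g) = 1, so Bézout bound = 1.
Scan x ∈ F_11. For each x, list the y ∈ F_11 with f(x, y) ≡ 0 and those with g(x, y) ≡ 0 (mod 11); the common zeros in that column are the intersection.
  x = 0: f ≡ 0 at y ∈ {1}; g ≡ 0 at y ∈ {9}; common: ∅.
  x = 1: f ≡ 0 at y ∈ {10}; g ≡ 0 at y ∈ {10}; common: {10}.
  x = 2: f ≡ 0 at y ∈ {8}; g ≡ 0 at y ∈ {0}; common: ∅.
  x = 3: f ≡ 0 at y ∈ {6}; g ≡ 0 at y ∈ {1}; common: ∅.
  x = 4: f ≡ 0 at y ∈ {4}; g ≡ 0 at y ∈ {2}; common: ∅.
  x = 5: f ≡ 0 at y ∈ {2}; g ≡ 0 at y ∈ {3}; common: ∅.
  x = 6: f ≡ 0 at y ∈ {0}; g ≡ 0 at y ∈ {4}; common: ∅.
  x = 7: f ≡ 0 at y ∈ {9}; g ≡ 0 at y ∈ {5}; common: ∅.
  x = 8: f ≡ 0 at y ∈ {7}; g ≡ 0 at y ∈ {6}; common: ∅.
  x = 9: f ≡ 0 at y ∈ {5}; g ≡ 0 at y ∈ {7}; common: ∅.
  x = 10: f ≡ 0 at y ∈ {3}; g ≡ 0 at y ∈ {8}; common: ∅.
Collecting: common zeros = {(1, 10)}, so the count is 1.
Comparison with the Bézout bound: 1 ≤ 1 = deg(f)·deg(g), as expected for curves with no common component (the bound is attained).


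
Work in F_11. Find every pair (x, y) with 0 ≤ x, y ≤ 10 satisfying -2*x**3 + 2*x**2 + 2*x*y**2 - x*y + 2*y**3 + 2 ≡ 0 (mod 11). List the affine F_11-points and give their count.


Affine F_11-points: {(0, 10), (1, 5), (2, 2), (3, 2), (4, 1), (5, 0), (6, 8), (7, 2), (7, 6), (7, 7), (8, 6)}; count = 11.

For each of the 121 pairs (x, y) ∈ F_11², evaluate f(x, y) mod 11. Record the zeros.
  x = 0: [0↦2, 1↦4, 2↦7, 3↦1, 4↦9, 5↦10, 6↦5, 7↦6, 8↦3, 9↦8, 10↦0]  zeros at y ∈ {10}
  x = 1: [0↦2, 1↦5, 2↦2, 3↦5, 4↦4, 5↦0, 6↦5, 7↦9, 8↦2, 9↦7, 10↦3]  zeros at y ∈ {5}
  x = 2: [0↦5, 1↦9, 2↦0, 3↦1, 4↦2, 5↦4, 6↦8, 7↦4, 8↦4, 9↦9, 10↦9]  zeros at y ∈ {2}
  x = 3: [0↦10, 1↦4, 2↦0, 3↦10, 4↦2, 5↦10, 6↦2, 7↦1, 8↦8, 9↦2, 10↦6]  zeros at y ∈ {2}
  x = 4: [0↦5, 1↦0, 2↦1, 3↦9, 4↦3, 5↦6, 6↦8, 7↦10, 8↦2, 9↦7, 10↦4]  zeros at y ∈ {1}
  x = 5: [0↦0, 1↦7, 2↦2, 3↦8, 4↦4, 5↦2, 6↦3, 7↦8, 8↦7, 9↦1, 10↦2]  zeros at y ∈ {0}
  x = 6: [0↦5, 1↦2, 2↦2, 3↦6, 4↦4, 5↦8, 6↦8, 7↦5, 8↦0, 9↦5, 10↦10]  zeros at y ∈ {8}
  x = 7: [0↦8, 1↦6, 2↦0, 3↦2, 4↦2, 5↦1, 6↦0, 7↦0, 8↦2, 9↦7, 10↦5]  zeros at y ∈ {2, 6, 7}
  x = 8: [0↦8, 1↦7, 2↦6, 3↦6, 4↦8, 5↦2, 6↦0, 7↦3, 8↦1, 9↦6, 10↦8]  zeros at y ∈ {6}
  x = 9: [0↦4, 1↦4, 2↦8, 3↦6, 4↦10, 5↦10, 6↦7, 7↦2, 8↦7, 9↦1, 10↦7]  zeros at y ∈ ∅
  x = 10: [0↦6, 1↦7, 2↦5, 3↦1, 4↦7, 5↦2, 6↦9, 7↦7, 8↦8, 9↦2, 10↦1]  zeros at y ∈ ∅
Collecting zeros: affine points = {(0, 10), (1, 5), (2, 2), (3, 2), (4, 1), (5, 0), (6, 8), (7, 2), (7, 6), (7, 7), (8, 6)}.
Total count |C(F_11)_aff| = 11.


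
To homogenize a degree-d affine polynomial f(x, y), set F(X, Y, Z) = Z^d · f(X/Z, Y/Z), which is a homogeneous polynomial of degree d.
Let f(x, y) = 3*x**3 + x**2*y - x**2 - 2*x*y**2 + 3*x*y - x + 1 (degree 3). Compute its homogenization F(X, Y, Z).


F(X, Y, Z) = 3*X**3 + X**2*Y - X**2*Z - 2*X*Y**2 + 3*X*Y*Z - X*Z**2 + Z**3

deg(f) = 3.
Substitute x = X/Z, y = Y/Z into f, then multiply by Z^3.
  monomial 3·x^3·y^0 ↦ 3·X^3·Y^0·Z^0.
  monomial 1·x^2·y^1 ↦ 1·X^2·Y^1·Z^0.
  monomial -1·x^2·y^0 ↦ -1·X^2·Y^0·Z^1.
  monomial -2·x^1·y^2 ↦ -2·X^1·Y^2·Z^0.
  monomial 3·x^1·y^1 ↦ 3·X^1·Y^1·Z^1.
  monomial -1·x^1·y^0 ↦ -1·X^1·Y^0·Z^2.
  monomial 1·x^0·y^0 ↦ 1·X^0·Y^0·Z^3.
Collecting: F(X, Y, Z) = 3*X**3 + X**2*Y - X**2*Z - 2*X*Y**2 + 3*X*Y*Z - X*Z**2 + Z**3.


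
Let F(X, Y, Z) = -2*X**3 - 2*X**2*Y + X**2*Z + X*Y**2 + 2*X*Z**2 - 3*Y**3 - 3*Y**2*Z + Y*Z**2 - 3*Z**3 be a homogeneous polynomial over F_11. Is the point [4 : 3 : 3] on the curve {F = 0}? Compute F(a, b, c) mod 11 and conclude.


F(4,3,3) ≡ 2 (mod 11); P is NOT on the curve.

Evaluate F(4, 3, 3) term-by-term (mod 11).
  -2*X**3 ↦ -2·64·1·1 = -128
  -2*X**2*Y ↦ -2·16·3·1 = -96
  X**2*Z ↦ 1·16·1·3 = 48
  X*Y**2 ↦ 1·4·9·1 = 36
  2*X*Z**2 ↦ 2·4·1·9 = 72
  -3*Y**3 ↦ -3·1·27·1 = -81
  -3*Y**2*Z ↦ -3·1·9·3 = -81
  Y*Z**2 ↦ 1·1·3·9 = 27
  -3*Z**3 ↦ -3·1·1·27 = -81
Sum: F(4, 3, 3) = (-128) + (-96) + (48) + (36) + (72) + (-81) + (-81) + (27) + (-81) = -284.
Reducing mod 11: -284 ≡ 2 (mod 11).
Since F(a, b, c) ≡ 2 ≠ 0 (mod 11), P does NOT lie on the curve.


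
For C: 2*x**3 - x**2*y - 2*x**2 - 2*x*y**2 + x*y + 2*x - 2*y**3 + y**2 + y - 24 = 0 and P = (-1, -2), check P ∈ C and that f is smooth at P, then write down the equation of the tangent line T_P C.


Tangent line at P: -2*x - 37*y - 76 = 0.

Step 1: f(-1, -2) = 0, so P lies on C.
Step 2: partial derivatives
  f_x(x, y) = 6*x**2 - 2*x*y - 4*x - 2*y**2 + y + 2, f_y(x, y) = -x**2 - 4*x*y + x - 6*y**2 + 2*y + 1.
  f_x(P) = -2, f_y(P) = -37 (gradient nonzero, so P is smooth).
Step 3: tangent line at P: -2·(x − -1) + -37·(y − -2) = 0.
Expanding: -2*x - 37*y - 76 = 0.


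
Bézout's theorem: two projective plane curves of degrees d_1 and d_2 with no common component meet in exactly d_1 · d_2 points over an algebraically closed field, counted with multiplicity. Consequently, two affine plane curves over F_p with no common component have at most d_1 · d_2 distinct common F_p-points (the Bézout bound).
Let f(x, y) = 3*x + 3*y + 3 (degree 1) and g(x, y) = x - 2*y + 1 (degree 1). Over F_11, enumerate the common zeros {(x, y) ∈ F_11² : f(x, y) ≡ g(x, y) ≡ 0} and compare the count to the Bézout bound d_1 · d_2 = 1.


Common zeros: {(10, 0)}; count = 1; Bézout bound = 1.

deg(f) = 1, deg(g) = 1, so Bézout bound = 1.
Scan x ∈ F_11. For each x, list the y ∈ F_11 with f(x, y) ≡ 0 and those with g(x, y) ≡ 0 (mod 11); the common zeros in that column are the intersection.
  x = 0: f ≡ 0 at y ∈ {10}; g ≡ 0 at y ∈ {6}; common: ∅.
  x = 1: f ≡ 0 at y ∈ {9}; g ≡ 0 at y ∈ {1}; common: ∅.
  x = 2: f ≡ 0 at y ∈ {8}; g ≡ 0 at y ∈ {7}; common: ∅.
  x = 3: f ≡ 0 at y ∈ {7}; g ≡ 0 at y ∈ {2}; common: ∅.
  x = 4: f ≡ 0 at y ∈ {6}; g ≡ 0 at y ∈ {8}; common: ∅.
  x = 5: f ≡ 0 at y ∈ {5}; g ≡ 0 at y ∈ {3}; common: ∅.
  x = 6: f ≡ 0 at y ∈ {4}; g ≡ 0 at y ∈ {9}; common: ∅.
  x = 7: f ≡ 0 at y ∈ {3}; g ≡ 0 at y ∈ {4}; common: ∅.
  x = 8: f ≡ 0 at y ∈ {2}; g ≡ 0 at y ∈ {10}; common: ∅.
  x = 9: f ≡ 0 at y ∈ {1}; g ≡ 0 at y ∈ {5}; common: ∅.
  x = 10: f ≡ 0 at y ∈ {0}; g ≡ 0 at y ∈ {0}; common: {0}.
Collecting: common zeros = {(10, 0)}, so the count is 1.
Comparison with the Bézout bound: 1 ≤ 1 = deg(f)·deg(g), as expected for curves with no common component (the bound is attained).


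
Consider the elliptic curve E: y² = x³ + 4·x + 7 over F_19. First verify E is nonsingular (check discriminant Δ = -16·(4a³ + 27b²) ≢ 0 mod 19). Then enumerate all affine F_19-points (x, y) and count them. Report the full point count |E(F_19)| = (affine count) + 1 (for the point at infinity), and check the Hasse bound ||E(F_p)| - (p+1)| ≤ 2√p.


Affine points = {(0, 8), (0, 11), (2, 2), (2, 17), (4, 7), (4, 12), (5, 0), (6, 0), (7, 6), (7, 13), (8, 0), (12, 4), (12, 15), (16, 5), (16, 14)}; affine count = 15; |E(F_19)| = 16.

Discriminant check: Δ ∝ 4a³ + 27b² = 4·4³ + 27·7² = 4·64 + 27·49 ≡ 2 (mod 19). Nonzero ⇒ E is nonsingular.
For each x ∈ F_19, compute rhs = x³ + 4·x + 7 mod 19, then count y ∈ F_19 with y² ≡ rhs.
  x = 0: rhs = 7, matching y values: 8, 11 (2 points).
  x = 1: rhs = 12, matching y values: none (0 points).
  x = 2: rhs = 4, matching y values: 2, 17 (2 points).
  x = 3: rhs = 8, matching y values: none (0 points).
  x = 4: rhs = 11, matching y values: 7, 12 (2 points).
  x = 5: rhs = 0, matching y values: 0 (1 points).
  x = 6: rhs = 0, matching y values: 0 (1 points).
  x = 7: rhs = 17, matching y values: 6, 13 (2 points).
  x = 8: rhs = 0, matching y values: 0 (1 points).
  x = 9: rhs = 12, matching y values: none (0 points).
  x = 10: rhs = 2, matching y values: none (0 points).
  x = 11: rhs = 14, matching y values: none (0 points).
  x = 12: rhs = 16, matching y values: 4, 15 (2 points).
  x = 13: rhs = 14, matching y values: none (0 points).
  x = 14: rhs = 14, matching y values: none (0 points).
  x = 15: rhs = 3, matching y values: none (0 points).
  x = 16: rhs = 6, matching y values: 5, 14 (2 points).
  x = 17: rhs = 10, matching y values: none (0 points).
  x = 18: rhs = 2, matching y values: none (0 points).
Total affine count: 15.
Full point count |E(F_19)| = 15 + 1 = 16.
Hasse bound: |16 − (19+1)| = |-4| = 4 ≤ 2√19 ≈ 8.7178 ✓.


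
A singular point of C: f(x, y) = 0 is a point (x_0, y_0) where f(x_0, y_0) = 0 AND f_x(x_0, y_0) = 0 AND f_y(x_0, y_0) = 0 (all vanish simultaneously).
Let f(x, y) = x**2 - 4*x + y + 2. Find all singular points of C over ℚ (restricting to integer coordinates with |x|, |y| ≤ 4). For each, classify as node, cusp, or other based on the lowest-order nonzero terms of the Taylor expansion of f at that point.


No singular points in the scanned grid; C is smooth there.

Compute partial derivatives:
  f_x = 2*x - 4.
  f_y = 1.
f_y = 1 is a nonzero constant, so f_y never vanishes: no point (x, y) can satisfy f = f_x = f_y = 0. In particular no (x, y) ∈ {−4, ..., 4}² is singular; the curve is smooth.


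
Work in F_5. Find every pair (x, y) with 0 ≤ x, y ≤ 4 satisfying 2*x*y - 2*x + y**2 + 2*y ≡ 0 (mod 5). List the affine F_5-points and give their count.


Affine F_5-points: {(0, 0), (0, 3), (1, 2), (1, 4)}; count = 4.

For each of the 25 pairs (x, y) ∈ F_5², evaluate f(x, y) mod 5. Record the zeros.
  x = 0: [0↦0, 1↦3, 2↦3, 3↦0, 4↦4]  zeros at y ∈ {0, 3}
  x = 1: [0↦3, 1↦3, 2↦0, 3↦4, 4↦0]  zeros at y ∈ {2, 4}
  x = 2: [0↦1, 1↦3, 2↦2, 3↦3, 4↦1]  zeros at y ∈ ∅
  x = 3: [0↦4, 1↦3, 2↦4, 3↦2, 4↦2]  zeros at y ∈ ∅
  x = 4: [0↦2, 1↦3, 2↦1, 3↦1, 4↦3]  zeros at y ∈ ∅
Collecting zeros: affine points = {(0, 0), (0, 3), (1, 2), (1, 4)}.
Total count |C(F_5)_aff| = 4.


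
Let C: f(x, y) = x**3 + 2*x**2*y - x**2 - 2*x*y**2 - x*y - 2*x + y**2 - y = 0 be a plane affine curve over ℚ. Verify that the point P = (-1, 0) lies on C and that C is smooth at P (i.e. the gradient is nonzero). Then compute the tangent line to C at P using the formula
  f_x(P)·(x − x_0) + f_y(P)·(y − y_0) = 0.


Tangent line at P: 3*x + 2*y + 3 = 0.

Step 1: f(-1, 0) = 0, so P lies on C.
Step 2: partial derivatives
  f_x(x, y) = 3*x**2 + 4*x*y - 2*x - 2*y**2 - y - 2, f_y(x, y) = 2*x**2 - 4*x*y - x + 2*y - 1.
  f_x(P) = 3, f_y(P) = 2 (gradient nonzero, so P is smooth).
Step 3: tangent line at P: 3·(x − -1) + 2·(y − 0) = 0.
Expanding: 3*x + 2*y + 3 = 0.


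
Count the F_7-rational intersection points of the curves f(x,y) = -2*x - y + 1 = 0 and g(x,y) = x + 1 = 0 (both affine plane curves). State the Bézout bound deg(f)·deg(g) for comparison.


Common zeros: {(6, 3)}; count = 1; Bézout bound = 1.

deg(f) = 1, deg(g) = 1, so Bézout bound = 1.
Scan x ∈ F_7. For each x, list the y ∈ F_7 with f(x, y) ≡ 0 and those with g(x, y) ≡ 0 (mod 7); the common zeros in that column are the intersection.
  x = 0: f ≡ 0 at y ∈ {1}; g ≡ 0 at y ∈ ∅; common: ∅.
  x = 1: f ≡ 0 at y ∈ {6}; g ≡ 0 at y ∈ ∅; common: ∅.
  x = 2: f ≡ 0 at y ∈ {4}; g ≡ 0 at y ∈ ∅; common: ∅.
  x = 3: f ≡ 0 at y ∈ {2}; g ≡ 0 at y ∈ ∅; common: ∅.
  x = 4: f ≡ 0 at y ∈ {0}; g ≡ 0 at y ∈ ∅; common: ∅.
  x = 5: f ≡ 0 at y ∈ {5}; g ≡ 0 at y ∈ ∅; common: ∅.
  x = 6: f ≡ 0 at y ∈ {3}; g ≡ 0 at y ∈ {0, 1, 2, 3, 4, 5, 6}; common: {3}.
Collecting: common zeros = {(6, 3)}, so the count is 1.
Comparison with the Bézout bound: 1 ≤ 1 = deg(f)·deg(g), as expected for curves with no common component (the bound is attained).


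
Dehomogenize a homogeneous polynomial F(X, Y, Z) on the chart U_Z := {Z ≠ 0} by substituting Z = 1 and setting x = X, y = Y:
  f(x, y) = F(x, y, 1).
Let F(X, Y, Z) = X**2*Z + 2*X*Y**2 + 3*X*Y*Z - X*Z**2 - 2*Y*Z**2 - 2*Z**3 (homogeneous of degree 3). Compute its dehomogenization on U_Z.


f(x, y) = x**2 + 2*x*y**2 + 3*x*y - x - 2*y - 2

On U_Z we set Z = 1. Each monomial c·X^i·Y^j·Z^k in F becomes c·x^i·y^j·1^k = c·x^i·y^j.
Substituting Z = 1: F(X, Y, 1) = x**2 + 2*x*y**2 + 3*x*y - x - 2*y - 2.
Note: deg(f) ≤ deg(F) = 3; strict inequality happens when F is divisible by Z (lost terms).


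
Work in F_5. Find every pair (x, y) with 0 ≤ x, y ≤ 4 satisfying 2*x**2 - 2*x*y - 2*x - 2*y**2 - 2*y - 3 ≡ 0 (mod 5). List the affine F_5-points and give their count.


Affine F_5-points: {(0, 2), (2, 3), (2, 4), (3, 2), (3, 4)}; count = 5.

For each of the 25 pairs (x, y) ∈ F_5², evaluate f(x, y) mod 5. Record the zeros.
  x = 0: [0↦2, 1↦3, 2↦0, 3↦3, 4↦2]  zeros at y ∈ {2}
  x = 1: [0↦2, 1↦1, 2↦1, 3↦2, 4↦4]  zeros at y ∈ ∅
  x = 2: [0↦1, 1↦3, 2↦1, 3↦0, 4↦0]  zeros at y ∈ {3, 4}
  x = 3: [0↦4, 1↦4, 2↦0, 3↦2, 4↦0]  zeros at y ∈ {2, 4}
  x = 4: [0↦1, 1↦4, 2↦3, 3↦3, 4↦4]  zeros at y ∈ ∅
Collecting zeros: affine points = {(0, 2), (2, 3), (2, 4), (3, 2), (3, 4)}.
Total count |C(F_5)_aff| = 5.


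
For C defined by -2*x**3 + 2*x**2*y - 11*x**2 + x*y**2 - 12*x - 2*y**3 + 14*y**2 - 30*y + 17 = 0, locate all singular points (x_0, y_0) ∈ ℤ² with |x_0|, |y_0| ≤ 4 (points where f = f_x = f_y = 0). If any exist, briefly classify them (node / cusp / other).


Singular points: {(-1, 2)}; classification: node.

Compute partial derivatives:
  f_x = -6*x**2 + 4*x*y - 22*x + y**2 - 12.
  f_y = 2*x**2 + 2*x*y - 6*y**2 + 28*y - 30.
Scan x_0 ∈ {−4, ..., 4}. For each x_0, f_y(x_0, y) is a polynomial in y; find its integer roots y ∈ {−4, ..., 4}, then test f_x and f at those candidates.
  x = -4: f_y(-4, y) = -6*y**2 + 20*y + 2; no integer root y with |y| ≤ 4.
  x = -3: f_y(-3, y) = -6*y**2 + 22*y - 12; vanishes at y ∈ {3}. (-3, 3): f_x = -27 ≠ 0.
  x = -2: f_y(-2, y) = -6*y**2 + 24*y - 22; no integer root y with |y| ≤ 4.
  x = -1: f_y(-1, y) = -6*y**2 + 26*y - 28; vanishes at y ∈ {2}. (-1, 2): f_x = 0, f = 0 — SINGULAR.
  x = 0: f_y(0, y) = -6*y**2 + 28*y - 30; vanishes at y ∈ {3}. (0, 3): f_x = -3 ≠ 0.
  x = 1: f_y(1, y) = -6*y**2 + 30*y - 28; no integer root y with |y| ≤ 4.
  x = 2: f_y(2, y) = -6*y**2 + 32*y - 22; no integer root y with |y| ≤ 4.
  x = 3: f_y(3, y) = -6*y**2 + 34*y - 12; no integer root y with |y| ≤ 4.
  x = 4: f_y(4, y) = -6*y**2 + 36*y + 2; no integer root y with |y| ≤ 4.
Only singular point on the grid: (-1, 2).
Classify: substitute x = -1 + u, y = 2 + v and expand: f = -2*u**3 + 2*u**2*v - u**2 + u*v**2 - 2*v**3 + v**2.
No constant or linear terms (consistent with a singular point). Quadratic part: -u**2 + v**2. Cubic part: -2*u**3 + 2*u**2*v + u*v**2 - 2*v**3.
The quadratic part v**2 - u**2 = (v − u)(v + u) splits into two distinct linear factors, so there are two distinct tangent lines y − 2 = ±(x − -1) — this is a node (ordinary double point).
Classification: node.


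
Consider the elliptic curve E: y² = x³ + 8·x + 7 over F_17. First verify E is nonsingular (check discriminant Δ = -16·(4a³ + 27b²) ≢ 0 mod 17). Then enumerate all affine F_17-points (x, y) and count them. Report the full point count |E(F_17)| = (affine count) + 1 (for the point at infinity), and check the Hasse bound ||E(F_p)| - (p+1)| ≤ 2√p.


Affine points = {(1, 4), (1, 13), (4, 1), (4, 16), (5, 6), (5, 11), (6, 4), (6, 13), (7, 7), (7, 10), (9, 3), (9, 14), (10, 4), (10, 13), (11, 7), (11, 10), (13, 8), (13, 9), (15, 0), (16, 7), (16, 10)}; affine count = 21; |E(F_17)| = 22.

Discriminant check: Δ ∝ 4a³ + 27b² = 4·8³ + 27·7² = 4·512 + 27·49 ≡ 5 (mod 17). Nonzero ⇒ E is nonsingular.
For each x ∈ F_17, compute rhs = x³ + 8·x + 7 mod 17, then count y ∈ F_17 with y² ≡ rhs.
  x = 0: rhs = 7, matching y values: none (0 points).
  x = 1: rhs = 16, matching y values: 4, 13 (2 points).
  x = 2: rhs = 14, matching y values: none (0 points).
  x = 3: rhs = 7, matching y values: none (0 points).
  x = 4: rhs = 1, matching y values: 1, 16 (2 points).
  x = 5: rhs = 2, matching y values: 6, 11 (2 points).
  x = 6: rhs = 16, matching y values: 4, 13 (2 points).
  x = 7: rhs = 15, matching y values: 7, 10 (2 points).
  x = 8: rhs = 5, matching y values: none (0 points).
  x = 9: rhs = 9, matching y values: 3, 14 (2 points).
  x = 10: rhs = 16, matching y values: 4, 13 (2 points).
  x = 11: rhs = 15, matching y values: 7, 10 (2 points).
  x = 12: rhs = 12, matching y values: none (0 points).
  x = 13: rhs = 13, matching y values: 8, 9 (2 points).
  x = 14: rhs = 7, matching y values: none (0 points).
  x = 15: rhs = 0, matching y values: 0 (1 points).
  x = 16: rhs = 15, matching y values: 7, 10 (2 points).
Total affine count: 21.
Full point count |E(F_17)| = 21 + 1 = 22.
Hasse bound: |22 − (17+1)| = |4| = 4 ≤ 2√17 ≈ 8.2462 ✓.


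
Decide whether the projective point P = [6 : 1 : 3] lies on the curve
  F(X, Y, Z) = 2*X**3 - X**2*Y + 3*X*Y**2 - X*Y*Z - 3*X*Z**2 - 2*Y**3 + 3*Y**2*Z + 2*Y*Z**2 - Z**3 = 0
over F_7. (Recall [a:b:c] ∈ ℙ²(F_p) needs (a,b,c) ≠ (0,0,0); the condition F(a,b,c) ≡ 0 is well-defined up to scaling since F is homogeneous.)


F(6,1,3) ≡ 1 (mod 7); P is NOT on the curve.

Evaluate F(6, 1, 3) term-by-term (mod 7).
  2*X**3 ↦ 2·216·1·1 = 432
  -X**2*Y ↦ -1·36·1·1 = -36
  3*X*Y**2 ↦ 3·6·1·1 = 18
  -X*Y*Z ↦ -1·6·1·3 = -18
  -3*X*Z**2 ↦ -3·6·1·9 = -162
  -2*Y**3 ↦ -2·1·1·1 = -2
  3*Y**2*Z ↦ 3·1·1·3 = 9
  2*Y*Z**2 ↦ 2·1·1·9 = 18
  -Z**3 ↦ -1·1·1·27 = -27
Sum: F(6, 1, 3) = (432) + (-36) + (18) + (-18) + (-162) + (-2) + (9) + (18) + (-27) = 232.
Reducing mod 7: 232 ≡ 1 (mod 7).
Since F(a, b, c) ≡ 1 ≠ 0 (mod 7), P does NOT lie on the curve.


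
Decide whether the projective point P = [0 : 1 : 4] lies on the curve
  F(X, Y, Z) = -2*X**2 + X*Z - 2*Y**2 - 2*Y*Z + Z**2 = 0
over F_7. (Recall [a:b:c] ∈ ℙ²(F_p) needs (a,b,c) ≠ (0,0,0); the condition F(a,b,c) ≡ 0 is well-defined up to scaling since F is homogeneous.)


F(0,1,4) ≡ 6 (mod 7); P is NOT on the curve.

Evaluate F(0, 1, 4) term-by-term (mod 7).
  -2*X**2 ↦ -2·0·1·1 = 0
  X*Z ↦ 1·0·1·4 = 0
  -2*Y**2 ↦ -2·1·1·1 = -2
  -2*Y*Z ↦ -2·1·1·4 = -8
  Z**2 ↦ 1·1·1·16 = 16
Sum: F(0, 1, 4) = (0) + (0) + (-2) + (-8) + (16) = 6.
Reducing mod 7: 6 ≡ 6 (mod 7).
Since F(a, b, c) ≡ 6 ≠ 0 (mod 7), P does NOT lie on the curve.


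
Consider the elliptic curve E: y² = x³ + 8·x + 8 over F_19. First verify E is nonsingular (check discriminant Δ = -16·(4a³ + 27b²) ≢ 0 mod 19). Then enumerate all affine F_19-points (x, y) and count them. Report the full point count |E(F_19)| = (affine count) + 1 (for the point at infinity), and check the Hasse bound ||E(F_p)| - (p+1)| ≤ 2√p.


Affine points = {(1, 6), (1, 13), (4, 3), (4, 16), (6, 5), (6, 14), (9, 7), (9, 12), (10, 9), (10, 10), (15, 8), (15, 11)}; affine count = 12; |E(F_19)| = 13.

Discriminant check: Δ ∝ 4a³ + 27b² = 4·8³ + 27·8² = 4·512 + 27·64 ≡ 14 (mod 19). Nonzero ⇒ E is nonsingular.
For each x ∈ F_19, compute rhs = x³ + 8·x + 8 mod 19, then count y ∈ F_19 with y² ≡ rhs.
  x = 0: rhs = 8, matching y values: none (0 points).
  x = 1: rhs = 17, matching y values: 6, 13 (2 points).
  x = 2: rhs = 13, matching y values: none (0 points).
  x = 3: rhs = 2, matching y values: none (0 points).
  x = 4: rhs = 9, matching y values: 3, 16 (2 points).
  x = 5: rhs = 2, matching y values: none (0 points).
  x = 6: rhs = 6, matching y values: 5, 14 (2 points).
  x = 7: rhs = 8, matching y values: none (0 points).
  x = 8: rhs = 14, matching y values: none (0 points).
  x = 9: rhs = 11, matching y values: 7, 12 (2 points).
  x = 10: rhs = 5, matching y values: 9, 10 (2 points).
  x = 11: rhs = 2, matching y values: none (0 points).
  x = 12: rhs = 8, matching y values: none (0 points).
  x = 13: rhs = 10, matching y values: none (0 points).
  x = 14: rhs = 14, matching y values: none (0 points).
  x = 15: rhs = 7, matching y values: 8, 11 (2 points).
  x = 16: rhs = 14, matching y values: none (0 points).
  x = 17: rhs = 3, matching y values: none (0 points).
  x = 18: rhs = 18, matching y values: none (0 points).
Total affine count: 12.
Full point count |E(F_19)| = 12 + 1 = 13.
Hasse bound: |13 − (19+1)| = |-7| = 7 ≤ 2√19 ≈ 8.7178 ✓.


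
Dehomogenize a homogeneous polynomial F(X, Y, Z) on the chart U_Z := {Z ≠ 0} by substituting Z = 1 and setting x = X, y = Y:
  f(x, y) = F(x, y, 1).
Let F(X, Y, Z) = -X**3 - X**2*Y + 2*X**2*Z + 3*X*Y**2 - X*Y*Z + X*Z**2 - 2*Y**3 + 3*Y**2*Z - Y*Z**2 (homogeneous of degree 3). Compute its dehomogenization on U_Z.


f(x, y) = -x**3 - x**2*y + 2*x**2 + 3*x*y**2 - x*y + x - 2*y**3 + 3*y**2 - y

On U_Z we set Z = 1. Each monomial c·X^i·Y^j·Z^k in F becomes c·x^i·y^j·1^k = c·x^i·y^j.
Substituting Z = 1: F(X, Y, 1) = -x**3 - x**2*y + 2*x**2 + 3*x*y**2 - x*y + x - 2*y**3 + 3*y**2 - y.
Note: deg(f) ≤ deg(F) = 3; strict inequality happens when F is divisible by Z (lost terms).
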